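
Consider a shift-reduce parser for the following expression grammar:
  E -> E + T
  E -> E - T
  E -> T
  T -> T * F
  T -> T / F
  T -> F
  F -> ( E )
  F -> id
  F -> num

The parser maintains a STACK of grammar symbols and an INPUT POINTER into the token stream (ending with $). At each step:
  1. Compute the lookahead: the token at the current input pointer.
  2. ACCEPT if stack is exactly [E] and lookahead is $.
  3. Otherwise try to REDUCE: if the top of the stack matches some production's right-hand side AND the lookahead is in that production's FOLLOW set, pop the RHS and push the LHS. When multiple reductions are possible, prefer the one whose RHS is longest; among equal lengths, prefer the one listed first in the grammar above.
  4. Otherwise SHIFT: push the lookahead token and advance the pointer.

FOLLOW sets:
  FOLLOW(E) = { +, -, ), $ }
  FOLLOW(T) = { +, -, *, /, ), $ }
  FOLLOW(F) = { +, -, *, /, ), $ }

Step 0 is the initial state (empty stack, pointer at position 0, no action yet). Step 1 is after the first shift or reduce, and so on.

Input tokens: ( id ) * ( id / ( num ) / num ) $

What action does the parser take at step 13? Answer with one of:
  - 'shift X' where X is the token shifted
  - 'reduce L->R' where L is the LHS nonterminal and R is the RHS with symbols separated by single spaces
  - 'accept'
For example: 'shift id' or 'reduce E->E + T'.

Step 1: shift (. Stack=[(] ptr=1 lookahead=id remaining=[id ) * ( id / ( num ) / num ) $]
Step 2: shift id. Stack=[( id] ptr=2 lookahead=) remaining=[) * ( id / ( num ) / num ) $]
Step 3: reduce F->id. Stack=[( F] ptr=2 lookahead=) remaining=[) * ( id / ( num ) / num ) $]
Step 4: reduce T->F. Stack=[( T] ptr=2 lookahead=) remaining=[) * ( id / ( num ) / num ) $]
Step 5: reduce E->T. Stack=[( E] ptr=2 lookahead=) remaining=[) * ( id / ( num ) / num ) $]
Step 6: shift ). Stack=[( E )] ptr=3 lookahead=* remaining=[* ( id / ( num ) / num ) $]
Step 7: reduce F->( E ). Stack=[F] ptr=3 lookahead=* remaining=[* ( id / ( num ) / num ) $]
Step 8: reduce T->F. Stack=[T] ptr=3 lookahead=* remaining=[* ( id / ( num ) / num ) $]
Step 9: shift *. Stack=[T *] ptr=4 lookahead=( remaining=[( id / ( num ) / num ) $]
Step 10: shift (. Stack=[T * (] ptr=5 lookahead=id remaining=[id / ( num ) / num ) $]
Step 11: shift id. Stack=[T * ( id] ptr=6 lookahead=/ remaining=[/ ( num ) / num ) $]
Step 12: reduce F->id. Stack=[T * ( F] ptr=6 lookahead=/ remaining=[/ ( num ) / num ) $]
Step 13: reduce T->F. Stack=[T * ( T] ptr=6 lookahead=/ remaining=[/ ( num ) / num ) $]

Answer: reduce T->F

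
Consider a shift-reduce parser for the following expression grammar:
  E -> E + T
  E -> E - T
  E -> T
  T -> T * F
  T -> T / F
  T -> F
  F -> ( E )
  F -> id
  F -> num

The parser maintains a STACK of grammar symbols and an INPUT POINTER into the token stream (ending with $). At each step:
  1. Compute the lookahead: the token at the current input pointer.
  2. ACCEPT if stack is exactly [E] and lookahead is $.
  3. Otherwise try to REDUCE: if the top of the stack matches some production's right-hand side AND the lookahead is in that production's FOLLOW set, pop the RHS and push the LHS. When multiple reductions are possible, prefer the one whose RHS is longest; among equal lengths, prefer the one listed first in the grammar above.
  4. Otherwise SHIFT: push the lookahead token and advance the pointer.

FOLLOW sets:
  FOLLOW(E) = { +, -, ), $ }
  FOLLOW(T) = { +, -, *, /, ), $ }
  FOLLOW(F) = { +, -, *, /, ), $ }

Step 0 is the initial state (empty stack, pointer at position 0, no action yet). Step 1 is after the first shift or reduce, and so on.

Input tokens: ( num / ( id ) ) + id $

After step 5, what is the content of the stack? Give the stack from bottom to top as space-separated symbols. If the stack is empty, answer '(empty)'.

Step 1: shift (. Stack=[(] ptr=1 lookahead=num remaining=[num / ( id ) ) + id $]
Step 2: shift num. Stack=[( num] ptr=2 lookahead=/ remaining=[/ ( id ) ) + id $]
Step 3: reduce F->num. Stack=[( F] ptr=2 lookahead=/ remaining=[/ ( id ) ) + id $]
Step 4: reduce T->F. Stack=[( T] ptr=2 lookahead=/ remaining=[/ ( id ) ) + id $]
Step 5: shift /. Stack=[( T /] ptr=3 lookahead=( remaining=[( id ) ) + id $]

Answer: ( T /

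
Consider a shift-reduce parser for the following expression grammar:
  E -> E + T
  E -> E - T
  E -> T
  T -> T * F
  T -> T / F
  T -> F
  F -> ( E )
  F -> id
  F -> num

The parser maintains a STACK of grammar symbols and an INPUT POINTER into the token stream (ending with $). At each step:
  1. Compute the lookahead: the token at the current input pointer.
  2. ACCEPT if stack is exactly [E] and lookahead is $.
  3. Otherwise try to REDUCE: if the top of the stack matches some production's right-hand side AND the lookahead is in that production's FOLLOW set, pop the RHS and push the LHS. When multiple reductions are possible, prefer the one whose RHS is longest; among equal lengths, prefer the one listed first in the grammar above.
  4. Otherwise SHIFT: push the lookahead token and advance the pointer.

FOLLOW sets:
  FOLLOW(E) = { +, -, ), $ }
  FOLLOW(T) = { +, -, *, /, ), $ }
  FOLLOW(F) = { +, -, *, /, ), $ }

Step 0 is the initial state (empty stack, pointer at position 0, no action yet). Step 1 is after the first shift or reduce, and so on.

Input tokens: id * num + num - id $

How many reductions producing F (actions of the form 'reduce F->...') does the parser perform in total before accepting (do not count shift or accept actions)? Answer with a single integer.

Step 1: shift id. Stack=[id] ptr=1 lookahead=* remaining=[* num + num - id $]
Step 2: reduce F->id. Stack=[F] ptr=1 lookahead=* remaining=[* num + num - id $]
Step 3: reduce T->F. Stack=[T] ptr=1 lookahead=* remaining=[* num + num - id $]
Step 4: shift *. Stack=[T *] ptr=2 lookahead=num remaining=[num + num - id $]
Step 5: shift num. Stack=[T * num] ptr=3 lookahead=+ remaining=[+ num - id $]
Step 6: reduce F->num. Stack=[T * F] ptr=3 lookahead=+ remaining=[+ num - id $]
Step 7: reduce T->T * F. Stack=[T] ptr=3 lookahead=+ remaining=[+ num - id $]
Step 8: reduce E->T. Stack=[E] ptr=3 lookahead=+ remaining=[+ num - id $]
Step 9: shift +. Stack=[E +] ptr=4 lookahead=num remaining=[num - id $]
Step 10: shift num. Stack=[E + num] ptr=5 lookahead=- remaining=[- id $]
Step 11: reduce F->num. Stack=[E + F] ptr=5 lookahead=- remaining=[- id $]
Step 12: reduce T->F. Stack=[E + T] ptr=5 lookahead=- remaining=[- id $]
Step 13: reduce E->E + T. Stack=[E] ptr=5 lookahead=- remaining=[- id $]
Step 14: shift -. Stack=[E -] ptr=6 lookahead=id remaining=[id $]
Step 15: shift id. Stack=[E - id] ptr=7 lookahead=$ remaining=[$]
Step 16: reduce F->id. Stack=[E - F] ptr=7 lookahead=$ remaining=[$]
Step 17: reduce T->F. Stack=[E - T] ptr=7 lookahead=$ remaining=[$]
Step 18: reduce E->E - T. Stack=[E] ptr=7 lookahead=$ remaining=[$]
Step 19: accept. Stack=[E] ptr=7 lookahead=$ remaining=[$]

Answer: 4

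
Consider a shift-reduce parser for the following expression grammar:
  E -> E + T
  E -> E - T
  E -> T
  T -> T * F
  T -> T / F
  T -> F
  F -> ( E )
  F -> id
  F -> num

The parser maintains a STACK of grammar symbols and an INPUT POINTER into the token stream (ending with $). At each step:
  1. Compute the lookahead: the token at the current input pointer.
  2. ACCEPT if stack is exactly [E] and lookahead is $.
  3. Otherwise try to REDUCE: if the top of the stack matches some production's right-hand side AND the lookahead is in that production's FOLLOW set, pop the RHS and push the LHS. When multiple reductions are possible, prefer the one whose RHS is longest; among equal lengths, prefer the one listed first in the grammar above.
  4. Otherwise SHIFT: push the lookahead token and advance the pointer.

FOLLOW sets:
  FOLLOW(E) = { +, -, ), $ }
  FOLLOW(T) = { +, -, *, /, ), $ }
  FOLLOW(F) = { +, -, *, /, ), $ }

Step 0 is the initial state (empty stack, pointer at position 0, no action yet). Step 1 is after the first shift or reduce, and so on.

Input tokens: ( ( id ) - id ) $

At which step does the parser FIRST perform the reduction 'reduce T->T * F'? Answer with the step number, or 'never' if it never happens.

Answer: never

Derivation:
Step 1: shift (. Stack=[(] ptr=1 lookahead=( remaining=[( id ) - id ) $]
Step 2: shift (. Stack=[( (] ptr=2 lookahead=id remaining=[id ) - id ) $]
Step 3: shift id. Stack=[( ( id] ptr=3 lookahead=) remaining=[) - id ) $]
Step 4: reduce F->id. Stack=[( ( F] ptr=3 lookahead=) remaining=[) - id ) $]
Step 5: reduce T->F. Stack=[( ( T] ptr=3 lookahead=) remaining=[) - id ) $]
Step 6: reduce E->T. Stack=[( ( E] ptr=3 lookahead=) remaining=[) - id ) $]
Step 7: shift ). Stack=[( ( E )] ptr=4 lookahead=- remaining=[- id ) $]
Step 8: reduce F->( E ). Stack=[( F] ptr=4 lookahead=- remaining=[- id ) $]
Step 9: reduce T->F. Stack=[( T] ptr=4 lookahead=- remaining=[- id ) $]
Step 10: reduce E->T. Stack=[( E] ptr=4 lookahead=- remaining=[- id ) $]
Step 11: shift -. Stack=[( E -] ptr=5 lookahead=id remaining=[id ) $]
Step 12: shift id. Stack=[( E - id] ptr=6 lookahead=) remaining=[) $]
Step 13: reduce F->id. Stack=[( E - F] ptr=6 lookahead=) remaining=[) $]
Step 14: reduce T->F. Stack=[( E - T] ptr=6 lookahead=) remaining=[) $]
Step 15: reduce E->E - T. Stack=[( E] ptr=6 lookahead=) remaining=[) $]
Step 16: shift ). Stack=[( E )] ptr=7 lookahead=$ remaining=[$]
Step 17: reduce F->( E ). Stack=[F] ptr=7 lookahead=$ remaining=[$]
Step 18: reduce T->F. Stack=[T] ptr=7 lookahead=$ remaining=[$]
Step 19: reduce E->T. Stack=[E] ptr=7 lookahead=$ remaining=[$]
Step 20: accept. Stack=[E] ptr=7 lookahead=$ remaining=[$]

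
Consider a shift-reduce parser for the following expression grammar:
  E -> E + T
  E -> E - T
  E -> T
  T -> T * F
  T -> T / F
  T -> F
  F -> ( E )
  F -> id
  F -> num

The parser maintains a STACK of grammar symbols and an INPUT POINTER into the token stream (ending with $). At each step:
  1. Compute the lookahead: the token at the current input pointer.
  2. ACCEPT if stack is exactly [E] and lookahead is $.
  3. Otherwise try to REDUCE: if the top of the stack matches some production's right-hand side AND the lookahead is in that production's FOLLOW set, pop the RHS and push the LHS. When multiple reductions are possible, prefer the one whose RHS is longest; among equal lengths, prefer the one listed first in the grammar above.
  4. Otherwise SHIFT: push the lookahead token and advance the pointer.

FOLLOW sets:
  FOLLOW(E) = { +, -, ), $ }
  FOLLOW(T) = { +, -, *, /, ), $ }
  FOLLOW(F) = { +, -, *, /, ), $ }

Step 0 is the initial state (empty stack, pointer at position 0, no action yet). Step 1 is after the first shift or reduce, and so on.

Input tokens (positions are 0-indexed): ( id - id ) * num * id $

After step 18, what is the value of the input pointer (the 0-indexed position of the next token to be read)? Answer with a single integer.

Step 1: shift (. Stack=[(] ptr=1 lookahead=id remaining=[id - id ) * num * id $]
Step 2: shift id. Stack=[( id] ptr=2 lookahead=- remaining=[- id ) * num * id $]
Step 3: reduce F->id. Stack=[( F] ptr=2 lookahead=- remaining=[- id ) * num * id $]
Step 4: reduce T->F. Stack=[( T] ptr=2 lookahead=- remaining=[- id ) * num * id $]
Step 5: reduce E->T. Stack=[( E] ptr=2 lookahead=- remaining=[- id ) * num * id $]
Step 6: shift -. Stack=[( E -] ptr=3 lookahead=id remaining=[id ) * num * id $]
Step 7: shift id. Stack=[( E - id] ptr=4 lookahead=) remaining=[) * num * id $]
Step 8: reduce F->id. Stack=[( E - F] ptr=4 lookahead=) remaining=[) * num * id $]
Step 9: reduce T->F. Stack=[( E - T] ptr=4 lookahead=) remaining=[) * num * id $]
Step 10: reduce E->E - T. Stack=[( E] ptr=4 lookahead=) remaining=[) * num * id $]
Step 11: shift ). Stack=[( E )] ptr=5 lookahead=* remaining=[* num * id $]
Step 12: reduce F->( E ). Stack=[F] ptr=5 lookahead=* remaining=[* num * id $]
Step 13: reduce T->F. Stack=[T] ptr=5 lookahead=* remaining=[* num * id $]
Step 14: shift *. Stack=[T *] ptr=6 lookahead=num remaining=[num * id $]
Step 15: shift num. Stack=[T * num] ptr=7 lookahead=* remaining=[* id $]
Step 16: reduce F->num. Stack=[T * F] ptr=7 lookahead=* remaining=[* id $]
Step 17: reduce T->T * F. Stack=[T] ptr=7 lookahead=* remaining=[* id $]
Step 18: shift *. Stack=[T *] ptr=8 lookahead=id remaining=[id $]

Answer: 8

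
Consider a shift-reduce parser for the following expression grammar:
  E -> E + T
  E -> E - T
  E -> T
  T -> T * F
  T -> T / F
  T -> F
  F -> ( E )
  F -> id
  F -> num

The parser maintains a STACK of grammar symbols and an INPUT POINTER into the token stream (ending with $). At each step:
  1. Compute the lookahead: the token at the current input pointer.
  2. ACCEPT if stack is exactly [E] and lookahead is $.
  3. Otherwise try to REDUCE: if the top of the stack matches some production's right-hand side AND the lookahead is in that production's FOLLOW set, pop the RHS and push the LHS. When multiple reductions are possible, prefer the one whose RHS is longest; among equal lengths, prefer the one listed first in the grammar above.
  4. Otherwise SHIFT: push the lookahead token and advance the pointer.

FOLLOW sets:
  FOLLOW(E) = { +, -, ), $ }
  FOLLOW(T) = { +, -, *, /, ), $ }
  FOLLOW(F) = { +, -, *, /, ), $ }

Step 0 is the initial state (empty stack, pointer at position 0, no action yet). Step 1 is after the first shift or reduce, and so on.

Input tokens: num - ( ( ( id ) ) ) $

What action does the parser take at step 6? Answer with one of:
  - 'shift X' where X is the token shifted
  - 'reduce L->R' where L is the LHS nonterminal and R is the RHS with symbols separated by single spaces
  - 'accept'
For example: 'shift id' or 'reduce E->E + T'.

Answer: shift (

Derivation:
Step 1: shift num. Stack=[num] ptr=1 lookahead=- remaining=[- ( ( ( id ) ) ) $]
Step 2: reduce F->num. Stack=[F] ptr=1 lookahead=- remaining=[- ( ( ( id ) ) ) $]
Step 3: reduce T->F. Stack=[T] ptr=1 lookahead=- remaining=[- ( ( ( id ) ) ) $]
Step 4: reduce E->T. Stack=[E] ptr=1 lookahead=- remaining=[- ( ( ( id ) ) ) $]
Step 5: shift -. Stack=[E -] ptr=2 lookahead=( remaining=[( ( ( id ) ) ) $]
Step 6: shift (. Stack=[E - (] ptr=3 lookahead=( remaining=[( ( id ) ) ) $]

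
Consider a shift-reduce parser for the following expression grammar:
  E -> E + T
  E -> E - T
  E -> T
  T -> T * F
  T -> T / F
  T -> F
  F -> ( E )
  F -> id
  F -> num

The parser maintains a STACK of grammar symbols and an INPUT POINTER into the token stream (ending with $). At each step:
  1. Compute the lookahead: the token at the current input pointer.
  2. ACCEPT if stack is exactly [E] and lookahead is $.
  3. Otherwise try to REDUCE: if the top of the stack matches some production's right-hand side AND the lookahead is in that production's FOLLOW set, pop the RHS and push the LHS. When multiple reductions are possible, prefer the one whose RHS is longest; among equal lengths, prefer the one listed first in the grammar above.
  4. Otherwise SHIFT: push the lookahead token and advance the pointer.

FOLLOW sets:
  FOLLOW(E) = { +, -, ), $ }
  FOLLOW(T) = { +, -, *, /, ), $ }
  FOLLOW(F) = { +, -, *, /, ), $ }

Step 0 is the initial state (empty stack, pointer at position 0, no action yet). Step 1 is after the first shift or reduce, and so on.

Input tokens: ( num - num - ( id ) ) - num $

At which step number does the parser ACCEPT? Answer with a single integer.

Answer: 30

Derivation:
Step 1: shift (. Stack=[(] ptr=1 lookahead=num remaining=[num - num - ( id ) ) - num $]
Step 2: shift num. Stack=[( num] ptr=2 lookahead=- remaining=[- num - ( id ) ) - num $]
Step 3: reduce F->num. Stack=[( F] ptr=2 lookahead=- remaining=[- num - ( id ) ) - num $]
Step 4: reduce T->F. Stack=[( T] ptr=2 lookahead=- remaining=[- num - ( id ) ) - num $]
Step 5: reduce E->T. Stack=[( E] ptr=2 lookahead=- remaining=[- num - ( id ) ) - num $]
Step 6: shift -. Stack=[( E -] ptr=3 lookahead=num remaining=[num - ( id ) ) - num $]
Step 7: shift num. Stack=[( E - num] ptr=4 lookahead=- remaining=[- ( id ) ) - num $]
Step 8: reduce F->num. Stack=[( E - F] ptr=4 lookahead=- remaining=[- ( id ) ) - num $]
Step 9: reduce T->F. Stack=[( E - T] ptr=4 lookahead=- remaining=[- ( id ) ) - num $]
Step 10: reduce E->E - T. Stack=[( E] ptr=4 lookahead=- remaining=[- ( id ) ) - num $]
Step 11: shift -. Stack=[( E -] ptr=5 lookahead=( remaining=[( id ) ) - num $]
Step 12: shift (. Stack=[( E - (] ptr=6 lookahead=id remaining=[id ) ) - num $]
Step 13: shift id. Stack=[( E - ( id] ptr=7 lookahead=) remaining=[) ) - num $]
Step 14: reduce F->id. Stack=[( E - ( F] ptr=7 lookahead=) remaining=[) ) - num $]
Step 15: reduce T->F. Stack=[( E - ( T] ptr=7 lookahead=) remaining=[) ) - num $]
Step 16: reduce E->T. Stack=[( E - ( E] ptr=7 lookahead=) remaining=[) ) - num $]
Step 17: shift ). Stack=[( E - ( E )] ptr=8 lookahead=) remaining=[) - num $]
Step 18: reduce F->( E ). Stack=[( E - F] ptr=8 lookahead=) remaining=[) - num $]
Step 19: reduce T->F. Stack=[( E - T] ptr=8 lookahead=) remaining=[) - num $]
Step 20: reduce E->E - T. Stack=[( E] ptr=8 lookahead=) remaining=[) - num $]
Step 21: shift ). Stack=[( E )] ptr=9 lookahead=- remaining=[- num $]
Step 22: reduce F->( E ). Stack=[F] ptr=9 lookahead=- remaining=[- num $]
Step 23: reduce T->F. Stack=[T] ptr=9 lookahead=- remaining=[- num $]
Step 24: reduce E->T. Stack=[E] ptr=9 lookahead=- remaining=[- num $]
Step 25: shift -. Stack=[E -] ptr=10 lookahead=num remaining=[num $]
Step 26: shift num. Stack=[E - num] ptr=11 lookahead=$ remaining=[$]
Step 27: reduce F->num. Stack=[E - F] ptr=11 lookahead=$ remaining=[$]
Step 28: reduce T->F. Stack=[E - T] ptr=11 lookahead=$ remaining=[$]
Step 29: reduce E->E - T. Stack=[E] ptr=11 lookahead=$ remaining=[$]
Step 30: accept. Stack=[E] ptr=11 lookahead=$ remaining=[$]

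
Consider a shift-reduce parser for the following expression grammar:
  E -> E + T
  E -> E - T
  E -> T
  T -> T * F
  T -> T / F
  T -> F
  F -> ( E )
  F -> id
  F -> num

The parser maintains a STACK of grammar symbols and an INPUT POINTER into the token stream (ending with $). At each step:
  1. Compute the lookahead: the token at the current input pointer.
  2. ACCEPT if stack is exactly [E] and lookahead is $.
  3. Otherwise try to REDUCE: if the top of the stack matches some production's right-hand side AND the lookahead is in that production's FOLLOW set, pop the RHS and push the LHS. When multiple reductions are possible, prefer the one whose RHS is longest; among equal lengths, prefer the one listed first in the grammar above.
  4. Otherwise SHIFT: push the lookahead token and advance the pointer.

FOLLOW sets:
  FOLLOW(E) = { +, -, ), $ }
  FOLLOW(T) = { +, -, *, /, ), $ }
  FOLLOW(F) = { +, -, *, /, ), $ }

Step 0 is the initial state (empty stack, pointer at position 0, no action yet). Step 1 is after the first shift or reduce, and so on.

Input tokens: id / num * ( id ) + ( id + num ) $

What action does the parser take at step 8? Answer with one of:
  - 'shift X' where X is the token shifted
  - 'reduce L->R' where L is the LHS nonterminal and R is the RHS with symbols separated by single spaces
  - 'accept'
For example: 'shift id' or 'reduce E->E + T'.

Answer: shift *

Derivation:
Step 1: shift id. Stack=[id] ptr=1 lookahead=/ remaining=[/ num * ( id ) + ( id + num ) $]
Step 2: reduce F->id. Stack=[F] ptr=1 lookahead=/ remaining=[/ num * ( id ) + ( id + num ) $]
Step 3: reduce T->F. Stack=[T] ptr=1 lookahead=/ remaining=[/ num * ( id ) + ( id + num ) $]
Step 4: shift /. Stack=[T /] ptr=2 lookahead=num remaining=[num * ( id ) + ( id + num ) $]
Step 5: shift num. Stack=[T / num] ptr=3 lookahead=* remaining=[* ( id ) + ( id + num ) $]
Step 6: reduce F->num. Stack=[T / F] ptr=3 lookahead=* remaining=[* ( id ) + ( id + num ) $]
Step 7: reduce T->T / F. Stack=[T] ptr=3 lookahead=* remaining=[* ( id ) + ( id + num ) $]
Step 8: shift *. Stack=[T *] ptr=4 lookahead=( remaining=[( id ) + ( id + num ) $]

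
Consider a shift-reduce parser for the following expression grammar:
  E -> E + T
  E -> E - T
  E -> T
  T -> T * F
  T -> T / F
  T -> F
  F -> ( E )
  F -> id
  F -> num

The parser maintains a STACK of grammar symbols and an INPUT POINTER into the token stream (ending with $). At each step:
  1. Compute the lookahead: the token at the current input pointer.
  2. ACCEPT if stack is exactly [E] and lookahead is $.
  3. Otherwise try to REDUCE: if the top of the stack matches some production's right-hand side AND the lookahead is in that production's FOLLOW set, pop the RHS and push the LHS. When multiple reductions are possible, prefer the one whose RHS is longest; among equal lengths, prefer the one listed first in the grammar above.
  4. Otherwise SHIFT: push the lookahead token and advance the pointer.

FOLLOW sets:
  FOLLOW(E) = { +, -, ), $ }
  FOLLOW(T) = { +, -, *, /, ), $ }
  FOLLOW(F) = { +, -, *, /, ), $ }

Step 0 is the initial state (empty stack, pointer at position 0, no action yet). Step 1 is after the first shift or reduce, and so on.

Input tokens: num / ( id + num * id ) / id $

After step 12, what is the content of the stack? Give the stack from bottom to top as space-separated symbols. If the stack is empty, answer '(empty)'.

Answer: T / ( E + F

Derivation:
Step 1: shift num. Stack=[num] ptr=1 lookahead=/ remaining=[/ ( id + num * id ) / id $]
Step 2: reduce F->num. Stack=[F] ptr=1 lookahead=/ remaining=[/ ( id + num * id ) / id $]
Step 3: reduce T->F. Stack=[T] ptr=1 lookahead=/ remaining=[/ ( id + num * id ) / id $]
Step 4: shift /. Stack=[T /] ptr=2 lookahead=( remaining=[( id + num * id ) / id $]
Step 5: shift (. Stack=[T / (] ptr=3 lookahead=id remaining=[id + num * id ) / id $]
Step 6: shift id. Stack=[T / ( id] ptr=4 lookahead=+ remaining=[+ num * id ) / id $]
Step 7: reduce F->id. Stack=[T / ( F] ptr=4 lookahead=+ remaining=[+ num * id ) / id $]
Step 8: reduce T->F. Stack=[T / ( T] ptr=4 lookahead=+ remaining=[+ num * id ) / id $]
Step 9: reduce E->T. Stack=[T / ( E] ptr=4 lookahead=+ remaining=[+ num * id ) / id $]
Step 10: shift +. Stack=[T / ( E +] ptr=5 lookahead=num remaining=[num * id ) / id $]
Step 11: shift num. Stack=[T / ( E + num] ptr=6 lookahead=* remaining=[* id ) / id $]
Step 12: reduce F->num. Stack=[T / ( E + F] ptr=6 lookahead=* remaining=[* id ) / id $]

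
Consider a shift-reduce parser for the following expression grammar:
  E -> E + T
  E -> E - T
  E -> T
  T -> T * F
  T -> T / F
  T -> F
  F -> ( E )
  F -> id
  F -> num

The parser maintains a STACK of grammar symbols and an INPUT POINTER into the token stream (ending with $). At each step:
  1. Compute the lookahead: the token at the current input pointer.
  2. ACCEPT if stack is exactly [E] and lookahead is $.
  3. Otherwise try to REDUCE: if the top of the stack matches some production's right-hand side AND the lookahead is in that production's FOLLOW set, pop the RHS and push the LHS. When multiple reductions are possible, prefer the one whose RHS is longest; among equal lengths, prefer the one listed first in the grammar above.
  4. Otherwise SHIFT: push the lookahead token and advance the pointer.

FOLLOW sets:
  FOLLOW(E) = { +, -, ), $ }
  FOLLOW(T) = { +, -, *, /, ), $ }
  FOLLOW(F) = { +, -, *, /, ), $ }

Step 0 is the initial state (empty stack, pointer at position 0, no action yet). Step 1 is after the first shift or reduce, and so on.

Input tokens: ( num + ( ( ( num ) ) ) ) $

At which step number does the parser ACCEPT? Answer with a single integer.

Step 1: shift (. Stack=[(] ptr=1 lookahead=num remaining=[num + ( ( ( num ) ) ) ) $]
Step 2: shift num. Stack=[( num] ptr=2 lookahead=+ remaining=[+ ( ( ( num ) ) ) ) $]
Step 3: reduce F->num. Stack=[( F] ptr=2 lookahead=+ remaining=[+ ( ( ( num ) ) ) ) $]
Step 4: reduce T->F. Stack=[( T] ptr=2 lookahead=+ remaining=[+ ( ( ( num ) ) ) ) $]
Step 5: reduce E->T. Stack=[( E] ptr=2 lookahead=+ remaining=[+ ( ( ( num ) ) ) ) $]
Step 6: shift +. Stack=[( E +] ptr=3 lookahead=( remaining=[( ( ( num ) ) ) ) $]
Step 7: shift (. Stack=[( E + (] ptr=4 lookahead=( remaining=[( ( num ) ) ) ) $]
Step 8: shift (. Stack=[( E + ( (] ptr=5 lookahead=( remaining=[( num ) ) ) ) $]
Step 9: shift (. Stack=[( E + ( ( (] ptr=6 lookahead=num remaining=[num ) ) ) ) $]
Step 10: shift num. Stack=[( E + ( ( ( num] ptr=7 lookahead=) remaining=[) ) ) ) $]
Step 11: reduce F->num. Stack=[( E + ( ( ( F] ptr=7 lookahead=) remaining=[) ) ) ) $]
Step 12: reduce T->F. Stack=[( E + ( ( ( T] ptr=7 lookahead=) remaining=[) ) ) ) $]
Step 13: reduce E->T. Stack=[( E + ( ( ( E] ptr=7 lookahead=) remaining=[) ) ) ) $]
Step 14: shift ). Stack=[( E + ( ( ( E )] ptr=8 lookahead=) remaining=[) ) ) $]
Step 15: reduce F->( E ). Stack=[( E + ( ( F] ptr=8 lookahead=) remaining=[) ) ) $]
Step 16: reduce T->F. Stack=[( E + ( ( T] ptr=8 lookahead=) remaining=[) ) ) $]
Step 17: reduce E->T. Stack=[( E + ( ( E] ptr=8 lookahead=) remaining=[) ) ) $]
Step 18: shift ). Stack=[( E + ( ( E )] ptr=9 lookahead=) remaining=[) ) $]
Step 19: reduce F->( E ). Stack=[( E + ( F] ptr=9 lookahead=) remaining=[) ) $]
Step 20: reduce T->F. Stack=[( E + ( T] ptr=9 lookahead=) remaining=[) ) $]
Step 21: reduce E->T. Stack=[( E + ( E] ptr=9 lookahead=) remaining=[) ) $]
Step 22: shift ). Stack=[( E + ( E )] ptr=10 lookahead=) remaining=[) $]
Step 23: reduce F->( E ). Stack=[( E + F] ptr=10 lookahead=) remaining=[) $]
Step 24: reduce T->F. Stack=[( E + T] ptr=10 lookahead=) remaining=[) $]
Step 25: reduce E->E + T. Stack=[( E] ptr=10 lookahead=) remaining=[) $]
Step 26: shift ). Stack=[( E )] ptr=11 lookahead=$ remaining=[$]
Step 27: reduce F->( E ). Stack=[F] ptr=11 lookahead=$ remaining=[$]
Step 28: reduce T->F. Stack=[T] ptr=11 lookahead=$ remaining=[$]
Step 29: reduce E->T. Stack=[E] ptr=11 lookahead=$ remaining=[$]
Step 30: accept. Stack=[E] ptr=11 lookahead=$ remaining=[$]

Answer: 30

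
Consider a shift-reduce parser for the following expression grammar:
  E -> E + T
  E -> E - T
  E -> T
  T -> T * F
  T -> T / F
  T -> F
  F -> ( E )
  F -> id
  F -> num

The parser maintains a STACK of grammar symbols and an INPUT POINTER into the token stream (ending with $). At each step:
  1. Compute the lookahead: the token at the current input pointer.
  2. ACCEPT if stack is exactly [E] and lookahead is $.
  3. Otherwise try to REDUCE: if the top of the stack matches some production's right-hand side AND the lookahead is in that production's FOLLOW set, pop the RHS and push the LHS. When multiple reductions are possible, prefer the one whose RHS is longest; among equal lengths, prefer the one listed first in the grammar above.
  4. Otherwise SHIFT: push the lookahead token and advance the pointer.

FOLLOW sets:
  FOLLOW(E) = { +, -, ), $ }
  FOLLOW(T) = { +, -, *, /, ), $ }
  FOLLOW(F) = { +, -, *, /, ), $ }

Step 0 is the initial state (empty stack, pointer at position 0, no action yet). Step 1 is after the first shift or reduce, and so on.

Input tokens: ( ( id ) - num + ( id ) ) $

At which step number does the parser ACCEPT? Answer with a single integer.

Answer: 30

Derivation:
Step 1: shift (. Stack=[(] ptr=1 lookahead=( remaining=[( id ) - num + ( id ) ) $]
Step 2: shift (. Stack=[( (] ptr=2 lookahead=id remaining=[id ) - num + ( id ) ) $]
Step 3: shift id. Stack=[( ( id] ptr=3 lookahead=) remaining=[) - num + ( id ) ) $]
Step 4: reduce F->id. Stack=[( ( F] ptr=3 lookahead=) remaining=[) - num + ( id ) ) $]
Step 5: reduce T->F. Stack=[( ( T] ptr=3 lookahead=) remaining=[) - num + ( id ) ) $]
Step 6: reduce E->T. Stack=[( ( E] ptr=3 lookahead=) remaining=[) - num + ( id ) ) $]
Step 7: shift ). Stack=[( ( E )] ptr=4 lookahead=- remaining=[- num + ( id ) ) $]
Step 8: reduce F->( E ). Stack=[( F] ptr=4 lookahead=- remaining=[- num + ( id ) ) $]
Step 9: reduce T->F. Stack=[( T] ptr=4 lookahead=- remaining=[- num + ( id ) ) $]
Step 10: reduce E->T. Stack=[( E] ptr=4 lookahead=- remaining=[- num + ( id ) ) $]
Step 11: shift -. Stack=[( E -] ptr=5 lookahead=num remaining=[num + ( id ) ) $]
Step 12: shift num. Stack=[( E - num] ptr=6 lookahead=+ remaining=[+ ( id ) ) $]
Step 13: reduce F->num. Stack=[( E - F] ptr=6 lookahead=+ remaining=[+ ( id ) ) $]
Step 14: reduce T->F. Stack=[( E - T] ptr=6 lookahead=+ remaining=[+ ( id ) ) $]
Step 15: reduce E->E - T. Stack=[( E] ptr=6 lookahead=+ remaining=[+ ( id ) ) $]
Step 16: shift +. Stack=[( E +] ptr=7 lookahead=( remaining=[( id ) ) $]
Step 17: shift (. Stack=[( E + (] ptr=8 lookahead=id remaining=[id ) ) $]
Step 18: shift id. Stack=[( E + ( id] ptr=9 lookahead=) remaining=[) ) $]
Step 19: reduce F->id. Stack=[( E + ( F] ptr=9 lookahead=) remaining=[) ) $]
Step 20: reduce T->F. Stack=[( E + ( T] ptr=9 lookahead=) remaining=[) ) $]
Step 21: reduce E->T. Stack=[( E + ( E] ptr=9 lookahead=) remaining=[) ) $]
Step 22: shift ). Stack=[( E + ( E )] ptr=10 lookahead=) remaining=[) $]
Step 23: reduce F->( E ). Stack=[( E + F] ptr=10 lookahead=) remaining=[) $]
Step 24: reduce T->F. Stack=[( E + T] ptr=10 lookahead=) remaining=[) $]
Step 25: reduce E->E + T. Stack=[( E] ptr=10 lookahead=) remaining=[) $]
Step 26: shift ). Stack=[( E )] ptr=11 lookahead=$ remaining=[$]
Step 27: reduce F->( E ). Stack=[F] ptr=11 lookahead=$ remaining=[$]
Step 28: reduce T->F. Stack=[T] ptr=11 lookahead=$ remaining=[$]
Step 29: reduce E->T. Stack=[E] ptr=11 lookahead=$ remaining=[$]
Step 30: accept. Stack=[E] ptr=11 lookahead=$ remaining=[$]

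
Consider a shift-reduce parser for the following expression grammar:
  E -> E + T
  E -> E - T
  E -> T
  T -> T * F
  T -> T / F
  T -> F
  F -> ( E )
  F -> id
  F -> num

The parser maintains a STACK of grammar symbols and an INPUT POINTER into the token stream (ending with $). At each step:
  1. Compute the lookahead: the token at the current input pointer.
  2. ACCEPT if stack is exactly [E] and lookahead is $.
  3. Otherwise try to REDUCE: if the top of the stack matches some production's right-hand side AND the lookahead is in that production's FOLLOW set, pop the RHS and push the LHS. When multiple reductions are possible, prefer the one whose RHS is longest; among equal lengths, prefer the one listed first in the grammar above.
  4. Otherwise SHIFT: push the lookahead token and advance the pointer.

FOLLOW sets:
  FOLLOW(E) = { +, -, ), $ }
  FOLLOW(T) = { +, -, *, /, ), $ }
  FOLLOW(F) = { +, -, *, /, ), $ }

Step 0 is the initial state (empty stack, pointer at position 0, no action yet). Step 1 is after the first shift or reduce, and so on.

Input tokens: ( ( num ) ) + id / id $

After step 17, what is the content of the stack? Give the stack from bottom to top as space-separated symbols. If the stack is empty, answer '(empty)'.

Step 1: shift (. Stack=[(] ptr=1 lookahead=( remaining=[( num ) ) + id / id $]
Step 2: shift (. Stack=[( (] ptr=2 lookahead=num remaining=[num ) ) + id / id $]
Step 3: shift num. Stack=[( ( num] ptr=3 lookahead=) remaining=[) ) + id / id $]
Step 4: reduce F->num. Stack=[( ( F] ptr=3 lookahead=) remaining=[) ) + id / id $]
Step 5: reduce T->F. Stack=[( ( T] ptr=3 lookahead=) remaining=[) ) + id / id $]
Step 6: reduce E->T. Stack=[( ( E] ptr=3 lookahead=) remaining=[) ) + id / id $]
Step 7: shift ). Stack=[( ( E )] ptr=4 lookahead=) remaining=[) + id / id $]
Step 8: reduce F->( E ). Stack=[( F] ptr=4 lookahead=) remaining=[) + id / id $]
Step 9: reduce T->F. Stack=[( T] ptr=4 lookahead=) remaining=[) + id / id $]
Step 10: reduce E->T. Stack=[( E] ptr=4 lookahead=) remaining=[) + id / id $]
Step 11: shift ). Stack=[( E )] ptr=5 lookahead=+ remaining=[+ id / id $]
Step 12: reduce F->( E ). Stack=[F] ptr=5 lookahead=+ remaining=[+ id / id $]
Step 13: reduce T->F. Stack=[T] ptr=5 lookahead=+ remaining=[+ id / id $]
Step 14: reduce E->T. Stack=[E] ptr=5 lookahead=+ remaining=[+ id / id $]
Step 15: shift +. Stack=[E +] ptr=6 lookahead=id remaining=[id / id $]
Step 16: shift id. Stack=[E + id] ptr=7 lookahead=/ remaining=[/ id $]
Step 17: reduce F->id. Stack=[E + F] ptr=7 lookahead=/ remaining=[/ id $]

Answer: E + F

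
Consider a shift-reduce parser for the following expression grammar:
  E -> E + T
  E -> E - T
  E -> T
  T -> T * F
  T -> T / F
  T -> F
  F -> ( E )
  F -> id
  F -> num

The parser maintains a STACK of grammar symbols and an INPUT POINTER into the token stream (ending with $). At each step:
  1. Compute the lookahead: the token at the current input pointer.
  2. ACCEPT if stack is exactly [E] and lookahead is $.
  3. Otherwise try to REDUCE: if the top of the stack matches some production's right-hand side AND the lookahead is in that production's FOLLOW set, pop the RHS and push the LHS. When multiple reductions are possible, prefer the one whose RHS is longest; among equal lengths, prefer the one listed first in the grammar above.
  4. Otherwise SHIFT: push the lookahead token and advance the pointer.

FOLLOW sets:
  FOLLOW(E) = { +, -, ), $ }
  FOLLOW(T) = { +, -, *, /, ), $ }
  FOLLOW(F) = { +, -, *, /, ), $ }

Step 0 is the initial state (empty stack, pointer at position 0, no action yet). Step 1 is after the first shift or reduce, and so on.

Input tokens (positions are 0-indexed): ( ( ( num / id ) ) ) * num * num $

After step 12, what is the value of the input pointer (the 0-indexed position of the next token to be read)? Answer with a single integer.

Answer: 7

Derivation:
Step 1: shift (. Stack=[(] ptr=1 lookahead=( remaining=[( ( num / id ) ) ) * num * num $]
Step 2: shift (. Stack=[( (] ptr=2 lookahead=( remaining=[( num / id ) ) ) * num * num $]
Step 3: shift (. Stack=[( ( (] ptr=3 lookahead=num remaining=[num / id ) ) ) * num * num $]
Step 4: shift num. Stack=[( ( ( num] ptr=4 lookahead=/ remaining=[/ id ) ) ) * num * num $]
Step 5: reduce F->num. Stack=[( ( ( F] ptr=4 lookahead=/ remaining=[/ id ) ) ) * num * num $]
Step 6: reduce T->F. Stack=[( ( ( T] ptr=4 lookahead=/ remaining=[/ id ) ) ) * num * num $]
Step 7: shift /. Stack=[( ( ( T /] ptr=5 lookahead=id remaining=[id ) ) ) * num * num $]
Step 8: shift id. Stack=[( ( ( T / id] ptr=6 lookahead=) remaining=[) ) ) * num * num $]
Step 9: reduce F->id. Stack=[( ( ( T / F] ptr=6 lookahead=) remaining=[) ) ) * num * num $]
Step 10: reduce T->T / F. Stack=[( ( ( T] ptr=6 lookahead=) remaining=[) ) ) * num * num $]
Step 11: reduce E->T. Stack=[( ( ( E] ptr=6 lookahead=) remaining=[) ) ) * num * num $]
Step 12: shift ). Stack=[( ( ( E )] ptr=7 lookahead=) remaining=[) ) * num * num $]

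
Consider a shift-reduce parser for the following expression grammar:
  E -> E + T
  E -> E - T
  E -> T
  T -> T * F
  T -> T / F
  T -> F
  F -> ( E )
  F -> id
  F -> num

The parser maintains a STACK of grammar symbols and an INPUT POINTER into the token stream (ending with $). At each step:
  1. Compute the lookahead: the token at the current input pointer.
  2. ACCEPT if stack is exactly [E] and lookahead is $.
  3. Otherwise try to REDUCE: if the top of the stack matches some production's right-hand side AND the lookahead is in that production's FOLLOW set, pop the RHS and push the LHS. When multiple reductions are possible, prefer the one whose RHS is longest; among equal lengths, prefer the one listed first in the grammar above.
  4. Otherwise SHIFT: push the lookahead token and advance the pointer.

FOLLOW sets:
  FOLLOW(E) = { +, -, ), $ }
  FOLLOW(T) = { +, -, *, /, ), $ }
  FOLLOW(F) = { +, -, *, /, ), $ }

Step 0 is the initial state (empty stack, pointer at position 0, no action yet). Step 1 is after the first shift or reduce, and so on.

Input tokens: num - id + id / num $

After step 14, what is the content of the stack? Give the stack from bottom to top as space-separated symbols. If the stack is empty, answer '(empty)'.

Step 1: shift num. Stack=[num] ptr=1 lookahead=- remaining=[- id + id / num $]
Step 2: reduce F->num. Stack=[F] ptr=1 lookahead=- remaining=[- id + id / num $]
Step 3: reduce T->F. Stack=[T] ptr=1 lookahead=- remaining=[- id + id / num $]
Step 4: reduce E->T. Stack=[E] ptr=1 lookahead=- remaining=[- id + id / num $]
Step 5: shift -. Stack=[E -] ptr=2 lookahead=id remaining=[id + id / num $]
Step 6: shift id. Stack=[E - id] ptr=3 lookahead=+ remaining=[+ id / num $]
Step 7: reduce F->id. Stack=[E - F] ptr=3 lookahead=+ remaining=[+ id / num $]
Step 8: reduce T->F. Stack=[E - T] ptr=3 lookahead=+ remaining=[+ id / num $]
Step 9: reduce E->E - T. Stack=[E] ptr=3 lookahead=+ remaining=[+ id / num $]
Step 10: shift +. Stack=[E +] ptr=4 lookahead=id remaining=[id / num $]
Step 11: shift id. Stack=[E + id] ptr=5 lookahead=/ remaining=[/ num $]
Step 12: reduce F->id. Stack=[E + F] ptr=5 lookahead=/ remaining=[/ num $]
Step 13: reduce T->F. Stack=[E + T] ptr=5 lookahead=/ remaining=[/ num $]
Step 14: shift /. Stack=[E + T /] ptr=6 lookahead=num remaining=[num $]

Answer: E + T /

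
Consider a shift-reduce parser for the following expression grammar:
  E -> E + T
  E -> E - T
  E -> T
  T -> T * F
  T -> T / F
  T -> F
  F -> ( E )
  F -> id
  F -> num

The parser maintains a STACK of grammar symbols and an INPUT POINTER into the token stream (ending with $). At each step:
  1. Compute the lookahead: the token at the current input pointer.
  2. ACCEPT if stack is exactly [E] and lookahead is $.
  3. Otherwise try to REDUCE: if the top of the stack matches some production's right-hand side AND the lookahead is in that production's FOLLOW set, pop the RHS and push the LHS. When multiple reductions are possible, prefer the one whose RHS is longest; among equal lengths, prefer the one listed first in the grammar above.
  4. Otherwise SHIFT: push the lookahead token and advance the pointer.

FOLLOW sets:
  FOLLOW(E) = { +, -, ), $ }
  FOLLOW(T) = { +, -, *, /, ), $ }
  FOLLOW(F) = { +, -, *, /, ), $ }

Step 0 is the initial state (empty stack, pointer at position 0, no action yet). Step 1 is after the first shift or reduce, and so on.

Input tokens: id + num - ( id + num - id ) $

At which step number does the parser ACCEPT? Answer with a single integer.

Step 1: shift id. Stack=[id] ptr=1 lookahead=+ remaining=[+ num - ( id + num - id ) $]
Step 2: reduce F->id. Stack=[F] ptr=1 lookahead=+ remaining=[+ num - ( id + num - id ) $]
Step 3: reduce T->F. Stack=[T] ptr=1 lookahead=+ remaining=[+ num - ( id + num - id ) $]
Step 4: reduce E->T. Stack=[E] ptr=1 lookahead=+ remaining=[+ num - ( id + num - id ) $]
Step 5: shift +. Stack=[E +] ptr=2 lookahead=num remaining=[num - ( id + num - id ) $]
Step 6: shift num. Stack=[E + num] ptr=3 lookahead=- remaining=[- ( id + num - id ) $]
Step 7: reduce F->num. Stack=[E + F] ptr=3 lookahead=- remaining=[- ( id + num - id ) $]
Step 8: reduce T->F. Stack=[E + T] ptr=3 lookahead=- remaining=[- ( id + num - id ) $]
Step 9: reduce E->E + T. Stack=[E] ptr=3 lookahead=- remaining=[- ( id + num - id ) $]
Step 10: shift -. Stack=[E -] ptr=4 lookahead=( remaining=[( id + num - id ) $]
Step 11: shift (. Stack=[E - (] ptr=5 lookahead=id remaining=[id + num - id ) $]
Step 12: shift id. Stack=[E - ( id] ptr=6 lookahead=+ remaining=[+ num - id ) $]
Step 13: reduce F->id. Stack=[E - ( F] ptr=6 lookahead=+ remaining=[+ num - id ) $]
Step 14: reduce T->F. Stack=[E - ( T] ptr=6 lookahead=+ remaining=[+ num - id ) $]
Step 15: reduce E->T. Stack=[E - ( E] ptr=6 lookahead=+ remaining=[+ num - id ) $]
Step 16: shift +. Stack=[E - ( E +] ptr=7 lookahead=num remaining=[num - id ) $]
Step 17: shift num. Stack=[E - ( E + num] ptr=8 lookahead=- remaining=[- id ) $]
Step 18: reduce F->num. Stack=[E - ( E + F] ptr=8 lookahead=- remaining=[- id ) $]
Step 19: reduce T->F. Stack=[E - ( E + T] ptr=8 lookahead=- remaining=[- id ) $]
Step 20: reduce E->E + T. Stack=[E - ( E] ptr=8 lookahead=- remaining=[- id ) $]
Step 21: shift -. Stack=[E - ( E -] ptr=9 lookahead=id remaining=[id ) $]
Step 22: shift id. Stack=[E - ( E - id] ptr=10 lookahead=) remaining=[) $]
Step 23: reduce F->id. Stack=[E - ( E - F] ptr=10 lookahead=) remaining=[) $]
Step 24: reduce T->F. Stack=[E - ( E - T] ptr=10 lookahead=) remaining=[) $]
Step 25: reduce E->E - T. Stack=[E - ( E] ptr=10 lookahead=) remaining=[) $]
Step 26: shift ). Stack=[E - ( E )] ptr=11 lookahead=$ remaining=[$]
Step 27: reduce F->( E ). Stack=[E - F] ptr=11 lookahead=$ remaining=[$]
Step 28: reduce T->F. Stack=[E - T] ptr=11 lookahead=$ remaining=[$]
Step 29: reduce E->E - T. Stack=[E] ptr=11 lookahead=$ remaining=[$]
Step 30: accept. Stack=[E] ptr=11 lookahead=$ remaining=[$]

Answer: 30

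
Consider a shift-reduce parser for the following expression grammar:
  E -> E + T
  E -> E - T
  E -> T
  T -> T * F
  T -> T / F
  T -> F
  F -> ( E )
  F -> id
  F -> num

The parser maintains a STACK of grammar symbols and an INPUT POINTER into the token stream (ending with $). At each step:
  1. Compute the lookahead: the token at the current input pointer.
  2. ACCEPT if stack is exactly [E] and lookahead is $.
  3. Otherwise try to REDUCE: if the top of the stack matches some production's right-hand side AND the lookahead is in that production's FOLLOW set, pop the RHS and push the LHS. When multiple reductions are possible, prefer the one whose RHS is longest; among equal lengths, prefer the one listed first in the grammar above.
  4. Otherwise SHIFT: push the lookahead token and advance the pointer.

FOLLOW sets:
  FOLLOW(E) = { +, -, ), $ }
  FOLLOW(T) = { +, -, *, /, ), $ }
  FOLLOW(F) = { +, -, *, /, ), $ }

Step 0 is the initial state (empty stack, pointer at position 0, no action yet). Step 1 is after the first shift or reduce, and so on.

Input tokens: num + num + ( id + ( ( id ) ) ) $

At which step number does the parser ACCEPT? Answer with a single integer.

Step 1: shift num. Stack=[num] ptr=1 lookahead=+ remaining=[+ num + ( id + ( ( id ) ) ) $]
Step 2: reduce F->num. Stack=[F] ptr=1 lookahead=+ remaining=[+ num + ( id + ( ( id ) ) ) $]
Step 3: reduce T->F. Stack=[T] ptr=1 lookahead=+ remaining=[+ num + ( id + ( ( id ) ) ) $]
Step 4: reduce E->T. Stack=[E] ptr=1 lookahead=+ remaining=[+ num + ( id + ( ( id ) ) ) $]
Step 5: shift +. Stack=[E +] ptr=2 lookahead=num remaining=[num + ( id + ( ( id ) ) ) $]
Step 6: shift num. Stack=[E + num] ptr=3 lookahead=+ remaining=[+ ( id + ( ( id ) ) ) $]
Step 7: reduce F->num. Stack=[E + F] ptr=3 lookahead=+ remaining=[+ ( id + ( ( id ) ) ) $]
Step 8: reduce T->F. Stack=[E + T] ptr=3 lookahead=+ remaining=[+ ( id + ( ( id ) ) ) $]
Step 9: reduce E->E + T. Stack=[E] ptr=3 lookahead=+ remaining=[+ ( id + ( ( id ) ) ) $]
Step 10: shift +. Stack=[E +] ptr=4 lookahead=( remaining=[( id + ( ( id ) ) ) $]
Step 11: shift (. Stack=[E + (] ptr=5 lookahead=id remaining=[id + ( ( id ) ) ) $]
Step 12: shift id. Stack=[E + ( id] ptr=6 lookahead=+ remaining=[+ ( ( id ) ) ) $]
Step 13: reduce F->id. Stack=[E + ( F] ptr=6 lookahead=+ remaining=[+ ( ( id ) ) ) $]
Step 14: reduce T->F. Stack=[E + ( T] ptr=6 lookahead=+ remaining=[+ ( ( id ) ) ) $]
Step 15: reduce E->T. Stack=[E + ( E] ptr=6 lookahead=+ remaining=[+ ( ( id ) ) ) $]
Step 16: shift +. Stack=[E + ( E +] ptr=7 lookahead=( remaining=[( ( id ) ) ) $]
Step 17: shift (. Stack=[E + ( E + (] ptr=8 lookahead=( remaining=[( id ) ) ) $]
Step 18: shift (. Stack=[E + ( E + ( (] ptr=9 lookahead=id remaining=[id ) ) ) $]
Step 19: shift id. Stack=[E + ( E + ( ( id] ptr=10 lookahead=) remaining=[) ) ) $]
Step 20: reduce F->id. Stack=[E + ( E + ( ( F] ptr=10 lookahead=) remaining=[) ) ) $]
Step 21: reduce T->F. Stack=[E + ( E + ( ( T] ptr=10 lookahead=) remaining=[) ) ) $]
Step 22: reduce E->T. Stack=[E + ( E + ( ( E] ptr=10 lookahead=) remaining=[) ) ) $]
Step 23: shift ). Stack=[E + ( E + ( ( E )] ptr=11 lookahead=) remaining=[) ) $]
Step 24: reduce F->( E ). Stack=[E + ( E + ( F] ptr=11 lookahead=) remaining=[) ) $]
Step 25: reduce T->F. Stack=[E + ( E + ( T] ptr=11 lookahead=) remaining=[) ) $]
Step 26: reduce E->T. Stack=[E + ( E + ( E] ptr=11 lookahead=) remaining=[) ) $]
Step 27: shift ). Stack=[E + ( E + ( E )] ptr=12 lookahead=) remaining=[) $]
Step 28: reduce F->( E ). Stack=[E + ( E + F] ptr=12 lookahead=) remaining=[) $]
Step 29: reduce T->F. Stack=[E + ( E + T] ptr=12 lookahead=) remaining=[) $]
Step 30: reduce E->E + T. Stack=[E + ( E] ptr=12 lookahead=) remaining=[) $]
Step 31: shift ). Stack=[E + ( E )] ptr=13 lookahead=$ remaining=[$]
Step 32: reduce F->( E ). Stack=[E + F] ptr=13 lookahead=$ remaining=[$]
Step 33: reduce T->F. Stack=[E + T] ptr=13 lookahead=$ remaining=[$]
Step 34: reduce E->E + T. Stack=[E] ptr=13 lookahead=$ remaining=[$]
Step 35: accept. Stack=[E] ptr=13 lookahead=$ remaining=[$]

Answer: 35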